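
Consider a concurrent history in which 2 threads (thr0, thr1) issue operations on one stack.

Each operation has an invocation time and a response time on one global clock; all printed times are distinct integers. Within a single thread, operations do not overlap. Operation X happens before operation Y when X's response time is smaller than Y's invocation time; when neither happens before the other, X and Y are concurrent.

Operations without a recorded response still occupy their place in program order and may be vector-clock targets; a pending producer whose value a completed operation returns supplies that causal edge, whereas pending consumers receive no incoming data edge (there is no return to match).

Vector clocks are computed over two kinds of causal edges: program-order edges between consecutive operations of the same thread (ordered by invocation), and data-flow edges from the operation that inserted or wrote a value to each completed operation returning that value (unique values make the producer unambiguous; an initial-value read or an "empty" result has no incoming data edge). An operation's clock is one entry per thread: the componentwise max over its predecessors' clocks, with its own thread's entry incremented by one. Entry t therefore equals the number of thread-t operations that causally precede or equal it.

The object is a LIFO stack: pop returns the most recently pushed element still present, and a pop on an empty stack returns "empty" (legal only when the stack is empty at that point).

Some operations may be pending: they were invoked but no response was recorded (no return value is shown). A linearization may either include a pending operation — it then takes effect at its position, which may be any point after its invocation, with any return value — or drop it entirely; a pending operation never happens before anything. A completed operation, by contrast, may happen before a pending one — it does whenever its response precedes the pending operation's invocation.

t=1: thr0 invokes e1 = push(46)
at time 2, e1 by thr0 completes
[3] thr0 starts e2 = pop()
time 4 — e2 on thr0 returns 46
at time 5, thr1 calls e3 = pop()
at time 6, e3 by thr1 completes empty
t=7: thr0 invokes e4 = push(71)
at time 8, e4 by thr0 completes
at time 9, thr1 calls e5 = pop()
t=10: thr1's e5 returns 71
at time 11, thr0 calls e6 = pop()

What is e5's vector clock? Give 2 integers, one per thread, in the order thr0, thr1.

(3, 2)

invoked at 5, e3 has no predecessors; its own thr1 bump gives (0, 1)
invoked at 1, e1 has no predecessors; its own thr0 bump gives (1, 0)
merge at e2 (invoked 3): VC(e1)=(1, 0), own-thread bump on thr0 → (2, 0)
merge at e4 (invoked 7): VC(e2)=(2, 0), own-thread bump on thr0 → (3, 0)
merge at e6 (invoked 11): VC(e4)=(3, 0), own-thread bump on thr0 → (4, 0)
merge at e5 (invoked 9): VC(e3)=(0, 1), VC(e4)=(3, 0), own-thread bump on thr1 → (3, 2)
target: VC(e5) = (3, 2)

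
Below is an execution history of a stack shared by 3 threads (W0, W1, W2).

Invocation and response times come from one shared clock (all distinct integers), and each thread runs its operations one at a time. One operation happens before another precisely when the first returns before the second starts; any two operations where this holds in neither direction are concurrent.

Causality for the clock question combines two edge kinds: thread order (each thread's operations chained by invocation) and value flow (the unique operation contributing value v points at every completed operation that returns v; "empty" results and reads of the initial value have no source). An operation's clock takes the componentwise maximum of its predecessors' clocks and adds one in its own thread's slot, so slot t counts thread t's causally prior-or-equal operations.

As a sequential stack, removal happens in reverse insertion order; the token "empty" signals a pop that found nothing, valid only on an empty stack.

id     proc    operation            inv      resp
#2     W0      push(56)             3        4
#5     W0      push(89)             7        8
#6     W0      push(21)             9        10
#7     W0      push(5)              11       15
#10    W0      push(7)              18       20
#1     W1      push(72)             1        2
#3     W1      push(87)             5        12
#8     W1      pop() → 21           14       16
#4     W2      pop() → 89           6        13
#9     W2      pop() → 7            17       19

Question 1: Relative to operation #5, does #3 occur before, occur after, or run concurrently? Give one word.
concurrent

#3 spans [5,12], #5 spans [7,8]
the intervals overlap in both directions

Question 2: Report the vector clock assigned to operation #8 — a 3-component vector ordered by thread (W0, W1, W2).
(3, 3, 0)

root op #1, invoked 1: fresh clock plus W1's own tick → (0, 1, 0)
root op #2, invoked 3: fresh clock plus W0's own tick → (1, 0, 0)
invoked at 5, #3 merges VC(#1)=(0, 1, 0) and bumps W1's slot → (0, 2, 0)
invoked at 7, #5 merges VC(#2)=(1, 0, 0) and bumps W0's slot → (2, 0, 0)
invoked at 6, #4 merges VC(#5)=(2, 0, 0) and bumps W2's slot → (2, 0, 1)
invoked at 9, #6 merges VC(#5)=(2, 0, 0) and bumps W0's slot → (3, 0, 0)
invoked at 11, #7 merges VC(#6)=(3, 0, 0) and bumps W0's slot → (4, 0, 0)
invoked at 18, #10 merges VC(#7)=(4, 0, 0) and bumps W0's slot → (5, 0, 0)
invoked at 14, #8 merges VC(#3)=(0, 2, 0), VC(#6)=(3, 0, 0) and bumps W1's slot → (3, 3, 0)
invoked at 17, #9 merges VC(#4)=(2, 0, 1), VC(#10)=(5, 0, 0) and bumps W2's slot → (5, 0, 2)
target: VC(#8) = (3, 3, 0)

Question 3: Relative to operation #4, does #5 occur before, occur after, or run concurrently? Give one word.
concurrent

#5 spans [7,8], #4 spans [6,13]
the intervals overlap in both directions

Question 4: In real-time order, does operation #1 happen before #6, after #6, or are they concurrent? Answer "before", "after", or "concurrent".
before

#1 spans [1,2], #6 spans [9,10]
resp(#1)=2 < inv(#6)=9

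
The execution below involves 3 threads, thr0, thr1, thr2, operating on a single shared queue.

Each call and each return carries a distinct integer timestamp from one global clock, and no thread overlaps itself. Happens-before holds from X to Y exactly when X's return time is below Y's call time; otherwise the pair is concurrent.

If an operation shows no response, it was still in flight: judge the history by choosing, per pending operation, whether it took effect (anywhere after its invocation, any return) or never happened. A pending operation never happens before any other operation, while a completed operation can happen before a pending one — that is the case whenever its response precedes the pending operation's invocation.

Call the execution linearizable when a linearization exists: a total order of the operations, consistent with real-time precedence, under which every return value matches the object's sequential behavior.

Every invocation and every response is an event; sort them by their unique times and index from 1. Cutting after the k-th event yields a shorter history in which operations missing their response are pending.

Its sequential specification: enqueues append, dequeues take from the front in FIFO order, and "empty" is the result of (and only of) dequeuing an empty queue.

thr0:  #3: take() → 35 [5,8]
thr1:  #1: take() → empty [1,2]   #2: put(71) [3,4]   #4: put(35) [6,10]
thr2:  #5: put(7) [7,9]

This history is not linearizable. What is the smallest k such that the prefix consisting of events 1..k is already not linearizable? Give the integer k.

events 1..7 are linearizable, e.g. via #1, #2:
1. #1 take() → empty, leaving queue <>
2. #2 put(71), leaving queue <71>
include event 8 — #3 responding at 8 — and every candidate order breaks
including or dropping the 2 pending operations (#4, #5) in any combination fails
sample order #1, #2, #3 (pending dropped) stalls at step 3 — #3 take() → 35 has no legal effect

8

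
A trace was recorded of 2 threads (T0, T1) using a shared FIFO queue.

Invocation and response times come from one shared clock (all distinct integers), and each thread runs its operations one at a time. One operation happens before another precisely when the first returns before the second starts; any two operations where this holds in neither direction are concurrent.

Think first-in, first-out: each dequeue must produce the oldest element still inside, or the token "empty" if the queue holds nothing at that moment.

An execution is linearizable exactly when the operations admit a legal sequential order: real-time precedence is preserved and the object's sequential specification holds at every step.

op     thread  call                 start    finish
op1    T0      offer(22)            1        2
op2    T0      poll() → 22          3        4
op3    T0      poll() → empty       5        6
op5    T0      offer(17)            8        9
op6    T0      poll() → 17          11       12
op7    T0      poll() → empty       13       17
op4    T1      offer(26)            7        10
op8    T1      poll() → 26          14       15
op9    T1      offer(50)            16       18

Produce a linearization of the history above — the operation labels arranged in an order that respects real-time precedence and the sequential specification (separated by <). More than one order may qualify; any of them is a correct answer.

after step 1 (op1 offer(22)): queue <22>
after step 2 (op2 poll() → 22): queue <>
after step 3 (op3 poll() → empty): queue <>
after step 4 (op5 offer(17)): queue <17>
after step 5 (op4 offer(26)): queue <17,26>
after step 6 (op6 poll() → 17): queue <26>
after step 7 (op8 poll() → 26): queue <>
after step 8 (op7 poll() → empty): queue <>
after step 9 (op9 offer(50)): queue <50>

op1 < op2 < op3 < op5 < op4 < op6 < op8 < op7 < op9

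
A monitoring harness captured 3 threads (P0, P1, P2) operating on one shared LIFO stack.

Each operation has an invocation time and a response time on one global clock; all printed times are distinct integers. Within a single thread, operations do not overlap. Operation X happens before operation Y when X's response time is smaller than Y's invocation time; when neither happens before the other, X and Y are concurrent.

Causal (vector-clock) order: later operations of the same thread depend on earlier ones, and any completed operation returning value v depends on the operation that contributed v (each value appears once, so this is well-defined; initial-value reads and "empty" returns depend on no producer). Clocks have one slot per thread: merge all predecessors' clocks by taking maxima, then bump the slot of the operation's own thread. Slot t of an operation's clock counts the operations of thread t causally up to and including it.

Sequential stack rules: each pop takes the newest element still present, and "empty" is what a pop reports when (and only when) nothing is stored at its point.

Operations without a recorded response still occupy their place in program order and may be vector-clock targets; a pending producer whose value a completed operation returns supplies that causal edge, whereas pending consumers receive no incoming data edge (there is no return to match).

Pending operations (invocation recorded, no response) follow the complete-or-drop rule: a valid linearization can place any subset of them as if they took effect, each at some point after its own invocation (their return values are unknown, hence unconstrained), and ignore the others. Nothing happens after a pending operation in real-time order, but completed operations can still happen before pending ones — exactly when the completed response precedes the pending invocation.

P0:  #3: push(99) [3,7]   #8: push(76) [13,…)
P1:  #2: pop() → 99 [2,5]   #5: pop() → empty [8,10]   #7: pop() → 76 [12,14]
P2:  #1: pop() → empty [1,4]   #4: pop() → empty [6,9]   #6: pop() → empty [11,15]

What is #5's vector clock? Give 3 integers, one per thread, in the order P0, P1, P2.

invoked at 1, #1 has no predecessors; its own P2 bump gives (0, 0, 1)
invoked at 3, #3 has no predecessors; its own P0 bump gives (1, 0, 0)
from VC(#1)=(0, 0, 1), #4 (invoked 6) maxes components and bumps P2 → (0, 0, 2)
from VC(#3)=(1, 0, 0), #2 (invoked 2) maxes components and bumps P1 → (1, 1, 0)
from VC(#3)=(1, 0, 0), #8 (invoked 13) maxes components and bumps P0 → (2, 0, 0)
from VC(#4)=(0, 0, 2), #6 (invoked 11) maxes components and bumps P2 → (0, 0, 3)
from VC(#2)=(1, 1, 0), #5 (invoked 8) maxes components and bumps P1 → (1, 2, 0)
from VC(#5)=(1, 2, 0), VC(#8)=(2, 0, 0), #7 (invoked 12) maxes components and bumps P1 → (2, 3, 0)
target: VC(#5) = (1, 2, 0)

(1, 2, 0)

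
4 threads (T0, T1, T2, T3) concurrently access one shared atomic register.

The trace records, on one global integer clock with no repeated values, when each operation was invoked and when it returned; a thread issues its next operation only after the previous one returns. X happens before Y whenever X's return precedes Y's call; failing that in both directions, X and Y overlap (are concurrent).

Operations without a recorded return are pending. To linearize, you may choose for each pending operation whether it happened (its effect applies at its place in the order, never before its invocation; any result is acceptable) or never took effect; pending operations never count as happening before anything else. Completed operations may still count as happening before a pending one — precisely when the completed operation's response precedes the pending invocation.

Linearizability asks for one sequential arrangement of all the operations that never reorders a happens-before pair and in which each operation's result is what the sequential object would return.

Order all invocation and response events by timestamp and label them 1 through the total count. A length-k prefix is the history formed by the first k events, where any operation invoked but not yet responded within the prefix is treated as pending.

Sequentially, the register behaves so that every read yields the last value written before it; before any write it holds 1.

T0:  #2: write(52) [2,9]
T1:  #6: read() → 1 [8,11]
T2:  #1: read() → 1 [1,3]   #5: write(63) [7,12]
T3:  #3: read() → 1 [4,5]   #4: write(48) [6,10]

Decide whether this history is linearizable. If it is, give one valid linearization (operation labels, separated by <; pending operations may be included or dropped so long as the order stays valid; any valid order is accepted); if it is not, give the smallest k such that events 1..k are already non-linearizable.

linearizable — witness: #1 < #3 < #6 < #2 < #4 < #5

1. #1 read() → 1, leaving value 1
2. #3 read() → 1, leaving value 1
3. #6 read() → 1, leaving value 1
4. #2 write(52), leaving value 52
5. #4 write(48), leaving value 48
6. #5 write(63), leaving value 63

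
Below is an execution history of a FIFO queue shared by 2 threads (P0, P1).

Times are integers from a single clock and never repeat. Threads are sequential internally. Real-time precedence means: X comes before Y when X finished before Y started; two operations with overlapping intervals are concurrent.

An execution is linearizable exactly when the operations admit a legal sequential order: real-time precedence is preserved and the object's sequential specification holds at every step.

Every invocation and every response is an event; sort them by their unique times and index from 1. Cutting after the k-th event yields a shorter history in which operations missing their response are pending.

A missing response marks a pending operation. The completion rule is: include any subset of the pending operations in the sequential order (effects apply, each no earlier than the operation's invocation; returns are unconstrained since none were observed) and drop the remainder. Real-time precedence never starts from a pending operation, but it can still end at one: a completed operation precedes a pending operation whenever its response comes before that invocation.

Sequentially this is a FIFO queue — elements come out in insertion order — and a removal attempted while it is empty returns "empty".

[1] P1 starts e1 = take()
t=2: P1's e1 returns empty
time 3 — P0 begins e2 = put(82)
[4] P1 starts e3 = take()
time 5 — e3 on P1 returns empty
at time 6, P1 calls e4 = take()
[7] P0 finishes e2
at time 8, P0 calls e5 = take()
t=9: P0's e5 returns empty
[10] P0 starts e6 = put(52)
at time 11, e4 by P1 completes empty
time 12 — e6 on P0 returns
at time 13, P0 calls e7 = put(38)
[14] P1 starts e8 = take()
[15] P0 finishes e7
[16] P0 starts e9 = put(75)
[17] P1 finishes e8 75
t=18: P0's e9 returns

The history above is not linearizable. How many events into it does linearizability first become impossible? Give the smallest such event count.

events 1..10 are linearizable; a witness order is e1, e3, e2, e4, e5:
after step 1 (e1 take() → empty): queue <>
after step 2 (e3 take() → empty): queue <>
after step 3 (e2 put(82)): queue <82>
after step 4 (e4 take() (pending, included)): queue <>
after step 5 (e5 take() → empty): queue <>
with event 11 included (e4 responding at time 11), all real-time-consistent orders fail
no completion choice of the 1 pending operation (e6) rescues it — every subset was tried
sample order e1, e2, e3, e4, e5 (pending dropped) stalls at step 3 — e3 take() → empty has no legal effect
sample order e1, e2, e3, e5, e4 (pending dropped) stalls at step 3 — e3 take() → empty has no legal effect

11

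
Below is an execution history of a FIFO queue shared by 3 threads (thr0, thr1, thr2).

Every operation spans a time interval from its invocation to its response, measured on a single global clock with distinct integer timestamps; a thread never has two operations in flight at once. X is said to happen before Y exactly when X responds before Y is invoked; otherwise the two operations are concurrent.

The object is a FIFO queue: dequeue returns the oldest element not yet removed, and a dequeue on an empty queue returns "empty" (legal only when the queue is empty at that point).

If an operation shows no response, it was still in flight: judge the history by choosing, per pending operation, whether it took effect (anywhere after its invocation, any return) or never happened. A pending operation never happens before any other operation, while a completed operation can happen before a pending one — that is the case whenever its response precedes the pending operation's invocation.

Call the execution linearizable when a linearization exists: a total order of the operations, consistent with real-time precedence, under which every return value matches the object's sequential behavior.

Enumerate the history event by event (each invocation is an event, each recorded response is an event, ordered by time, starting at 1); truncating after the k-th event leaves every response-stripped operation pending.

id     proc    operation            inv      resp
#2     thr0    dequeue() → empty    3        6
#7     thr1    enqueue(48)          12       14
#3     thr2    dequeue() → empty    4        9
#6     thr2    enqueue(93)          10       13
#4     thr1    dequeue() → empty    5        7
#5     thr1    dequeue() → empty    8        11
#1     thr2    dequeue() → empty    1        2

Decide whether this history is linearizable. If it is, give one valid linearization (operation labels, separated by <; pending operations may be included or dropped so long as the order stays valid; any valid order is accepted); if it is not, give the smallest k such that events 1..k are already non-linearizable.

step 1: #1 dequeue() → empty — queue <>
step 2: #2 dequeue() → empty — queue <>
step 3: #3 dequeue() → empty — queue <>
step 4: #4 dequeue() → empty — queue <>
step 5: #5 dequeue() → empty — queue <>
step 6: #6 enqueue(93) — queue <93>
step 7: #7 enqueue(48) — queue <93,48>

linearizable — witness: #1 < #2 < #3 < #4 < #5 < #6 < #7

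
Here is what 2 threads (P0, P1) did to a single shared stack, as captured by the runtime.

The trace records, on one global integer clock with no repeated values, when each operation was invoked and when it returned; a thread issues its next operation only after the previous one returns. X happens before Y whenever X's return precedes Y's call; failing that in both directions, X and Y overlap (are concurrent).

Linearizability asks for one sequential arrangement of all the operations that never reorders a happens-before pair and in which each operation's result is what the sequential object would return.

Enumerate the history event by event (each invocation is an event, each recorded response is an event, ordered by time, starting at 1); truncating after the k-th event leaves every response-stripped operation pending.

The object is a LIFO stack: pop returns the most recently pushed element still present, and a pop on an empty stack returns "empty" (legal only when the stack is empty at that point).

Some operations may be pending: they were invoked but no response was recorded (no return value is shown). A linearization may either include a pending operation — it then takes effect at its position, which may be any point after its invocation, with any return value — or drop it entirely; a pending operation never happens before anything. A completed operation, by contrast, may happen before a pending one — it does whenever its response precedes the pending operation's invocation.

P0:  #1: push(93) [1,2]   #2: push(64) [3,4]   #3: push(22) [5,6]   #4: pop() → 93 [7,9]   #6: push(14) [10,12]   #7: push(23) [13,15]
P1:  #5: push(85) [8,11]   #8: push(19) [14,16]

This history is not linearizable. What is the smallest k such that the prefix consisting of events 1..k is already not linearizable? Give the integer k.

9

a valid linearization of events 1..8 exists, for instance #1, #2, #3:
step 1: #1 push(93) — stack <93>
step 2: #2 push(64) — stack <93,64>
step 3: #3 push(22) — stack <93,64,22>
once event 9 joins (#4's response, time 9), exhaustive search finds no witness
no completion choice of the 1 pending operation (#5) rescues it — every subset was tried
e.g. #1, #2, #3, #4 (pending dropped): illegal at step 4, since #4 pop() → 93 cannot apply there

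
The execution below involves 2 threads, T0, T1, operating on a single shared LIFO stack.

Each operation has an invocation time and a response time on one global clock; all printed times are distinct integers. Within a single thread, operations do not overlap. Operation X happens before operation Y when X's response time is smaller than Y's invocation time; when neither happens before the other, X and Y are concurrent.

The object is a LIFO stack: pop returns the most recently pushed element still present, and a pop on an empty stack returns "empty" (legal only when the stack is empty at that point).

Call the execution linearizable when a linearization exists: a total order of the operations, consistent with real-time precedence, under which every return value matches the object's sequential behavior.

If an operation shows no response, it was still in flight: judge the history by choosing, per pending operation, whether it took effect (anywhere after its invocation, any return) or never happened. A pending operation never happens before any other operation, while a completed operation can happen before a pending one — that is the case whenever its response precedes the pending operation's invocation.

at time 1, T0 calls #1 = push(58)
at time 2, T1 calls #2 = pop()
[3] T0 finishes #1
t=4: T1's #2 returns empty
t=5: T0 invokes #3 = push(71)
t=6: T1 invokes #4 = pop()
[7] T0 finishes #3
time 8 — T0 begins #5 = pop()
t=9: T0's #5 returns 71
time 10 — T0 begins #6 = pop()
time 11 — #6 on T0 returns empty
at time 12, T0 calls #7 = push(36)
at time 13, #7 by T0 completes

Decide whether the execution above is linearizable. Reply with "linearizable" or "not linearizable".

linearizable

one valid linearization: #2, #1, #3, #5, #4, #6, #7
after step 1 (#2 pop() → empty): stack <>
after step 2 (#1 push(58)): stack <58>
after step 3 (#3 push(71)): stack <58,71>
after step 4 (#5 pop() → 71): stack <58>
after step 5 (#4 pop() (pending, included)): stack <>
after step 6 (#6 pop() → empty): stack <>
after step 7 (#7 push(36)): stack <36>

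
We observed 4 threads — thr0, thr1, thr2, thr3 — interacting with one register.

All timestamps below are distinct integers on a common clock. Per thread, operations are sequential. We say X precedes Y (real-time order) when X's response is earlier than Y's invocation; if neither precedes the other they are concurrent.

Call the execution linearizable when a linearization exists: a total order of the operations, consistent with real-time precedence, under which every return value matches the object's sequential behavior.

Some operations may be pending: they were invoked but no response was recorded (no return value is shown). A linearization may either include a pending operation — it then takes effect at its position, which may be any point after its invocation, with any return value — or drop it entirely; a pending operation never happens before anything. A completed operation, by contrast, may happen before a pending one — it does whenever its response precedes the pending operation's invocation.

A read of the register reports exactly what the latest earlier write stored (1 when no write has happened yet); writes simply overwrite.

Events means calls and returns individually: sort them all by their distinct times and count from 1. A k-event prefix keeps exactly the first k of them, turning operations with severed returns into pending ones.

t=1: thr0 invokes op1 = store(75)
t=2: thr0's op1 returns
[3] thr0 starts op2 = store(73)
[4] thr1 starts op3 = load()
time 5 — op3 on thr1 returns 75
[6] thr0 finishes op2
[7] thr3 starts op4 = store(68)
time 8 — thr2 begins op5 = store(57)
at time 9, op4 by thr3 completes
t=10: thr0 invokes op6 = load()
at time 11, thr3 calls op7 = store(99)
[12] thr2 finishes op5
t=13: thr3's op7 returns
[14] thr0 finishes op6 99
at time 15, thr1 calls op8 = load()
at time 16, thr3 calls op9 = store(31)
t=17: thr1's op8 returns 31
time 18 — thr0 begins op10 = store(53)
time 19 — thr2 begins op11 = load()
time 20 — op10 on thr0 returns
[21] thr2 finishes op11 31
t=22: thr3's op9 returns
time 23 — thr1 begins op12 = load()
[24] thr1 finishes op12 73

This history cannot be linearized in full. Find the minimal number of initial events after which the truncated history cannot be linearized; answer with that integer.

24

events 1..23 are linearizable, e.g. via op1, op3, op2, op4, op5, op7, op6, op9, op8, op11, op10:
1. op1 store(75), leaving value 75
2. op3 load() → 75, leaving value 75
3. op2 store(73), leaving value 73
4. op4 store(68), leaving value 68
5. op5 store(57), leaving value 57
6. op7 store(99), leaving value 99
7. op6 load() → 99, leaving value 99
8. op9 store(31), leaving value 31
9. op8 load() → 31, leaving value 31
10. op11 load() → 31, leaving value 31
11. op10 store(53), leaving value 53
at event 24 (op12's time-24 response) nothing linearizes any more
one such order, op1, op2, op3, op4, op5, op6, op7, op8, op9, op10, op11, op12, breaks at step 3 where op3 load() → 75 is illegal
one such order, op1, op2, op3, op4, op5, op6, op7, op8, op9, op11, op10, op12, breaks at step 3 where op3 load() → 75 is illegal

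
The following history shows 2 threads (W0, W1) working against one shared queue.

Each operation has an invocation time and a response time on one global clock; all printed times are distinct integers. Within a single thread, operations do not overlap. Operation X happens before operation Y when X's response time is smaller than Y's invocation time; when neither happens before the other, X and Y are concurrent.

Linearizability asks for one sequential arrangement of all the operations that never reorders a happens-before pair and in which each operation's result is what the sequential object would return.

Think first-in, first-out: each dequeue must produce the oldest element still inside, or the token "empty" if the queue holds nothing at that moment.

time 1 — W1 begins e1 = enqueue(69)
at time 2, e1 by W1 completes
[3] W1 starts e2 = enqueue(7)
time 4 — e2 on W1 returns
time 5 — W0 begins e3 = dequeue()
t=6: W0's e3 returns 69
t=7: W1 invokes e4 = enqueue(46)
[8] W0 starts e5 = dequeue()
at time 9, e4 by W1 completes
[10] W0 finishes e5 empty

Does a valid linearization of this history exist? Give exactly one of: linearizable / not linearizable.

already the first 10 events (up to e5's response at time 10) admit no linearization; the first 9 still do
real-time-consistent orders of the 5 completed operations: 2 — all fail the queue replay
for example e1, e2, e3, e4, e5 fails at step 5: e5 dequeue() → empty is not legal there
for example e1, e2, e3, e5, e4 fails at step 4: e5 dequeue() → empty is not legal there

not linearizable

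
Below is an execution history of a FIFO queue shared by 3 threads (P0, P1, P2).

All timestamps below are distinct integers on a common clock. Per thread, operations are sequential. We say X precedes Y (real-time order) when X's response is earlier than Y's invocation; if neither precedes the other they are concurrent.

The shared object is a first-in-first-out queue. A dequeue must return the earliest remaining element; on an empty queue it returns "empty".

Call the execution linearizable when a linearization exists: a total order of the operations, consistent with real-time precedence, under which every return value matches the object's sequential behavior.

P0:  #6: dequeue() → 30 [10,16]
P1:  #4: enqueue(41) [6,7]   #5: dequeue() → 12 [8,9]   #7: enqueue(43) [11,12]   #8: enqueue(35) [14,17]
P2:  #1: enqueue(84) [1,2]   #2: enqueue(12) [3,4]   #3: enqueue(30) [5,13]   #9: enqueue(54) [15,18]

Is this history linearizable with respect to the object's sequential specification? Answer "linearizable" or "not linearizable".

not linearizable

events 1..8 are fine; event 9 — the response of #5 at time 9 — makes the prefix non-linearizable
the sole real-time-consistent order of 4 completed operations fails the FIFO queue replay
including or dropping the 1 pending operation (#3) in any combination fails
one such order, #1, #2, #4, #5 (pending dropped), breaks at step 4 where #5 dequeue() → 12 is illegal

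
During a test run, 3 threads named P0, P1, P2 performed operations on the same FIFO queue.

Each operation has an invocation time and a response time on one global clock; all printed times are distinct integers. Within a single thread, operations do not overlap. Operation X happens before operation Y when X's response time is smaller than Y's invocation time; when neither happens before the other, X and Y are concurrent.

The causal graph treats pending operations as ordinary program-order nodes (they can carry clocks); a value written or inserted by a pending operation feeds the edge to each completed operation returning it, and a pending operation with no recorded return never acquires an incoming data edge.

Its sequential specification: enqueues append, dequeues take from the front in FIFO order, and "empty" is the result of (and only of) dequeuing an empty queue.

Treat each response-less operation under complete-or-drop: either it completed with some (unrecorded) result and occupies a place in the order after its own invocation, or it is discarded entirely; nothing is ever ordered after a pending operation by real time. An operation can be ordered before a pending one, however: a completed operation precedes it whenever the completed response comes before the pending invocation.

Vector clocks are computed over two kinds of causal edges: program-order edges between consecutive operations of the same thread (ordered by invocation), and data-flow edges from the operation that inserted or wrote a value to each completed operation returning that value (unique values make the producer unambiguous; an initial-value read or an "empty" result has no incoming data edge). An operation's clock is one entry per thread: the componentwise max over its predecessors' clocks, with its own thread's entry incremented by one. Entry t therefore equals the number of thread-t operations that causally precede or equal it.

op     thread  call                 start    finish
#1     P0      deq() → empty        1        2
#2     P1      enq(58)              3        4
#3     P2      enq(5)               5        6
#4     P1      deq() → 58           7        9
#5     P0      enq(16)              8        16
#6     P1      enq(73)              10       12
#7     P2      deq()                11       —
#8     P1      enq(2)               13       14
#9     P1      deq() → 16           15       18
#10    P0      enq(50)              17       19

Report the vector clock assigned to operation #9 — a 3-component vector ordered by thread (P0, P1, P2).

(2, 5, 0)

#3, invoked 5, has no incoming edges; only P2's bump applies → (0, 0, 1)
#2, invoked 3, has no incoming edges; only P1's bump applies → (0, 1, 0)
#1, invoked 1, has no incoming edges; only P0's bump applies → (1, 0, 0)
merge at #7 (invoked 11): VC(#3)=(0, 0, 1), own-thread bump on P2 → (0, 0, 2)
merge at #4 (invoked 7): VC(#2)=(0, 1, 0), own-thread bump on P1 → (0, 2, 0)
merge at #5 (invoked 8): VC(#1)=(1, 0, 0), own-thread bump on P0 → (2, 0, 0)
merge at #6 (invoked 10): VC(#4)=(0, 2, 0), own-thread bump on P1 → (0, 3, 0)
merge at #10 (invoked 17): VC(#5)=(2, 0, 0), own-thread bump on P0 → (3, 0, 0)
merge at #8 (invoked 13): VC(#6)=(0, 3, 0), own-thread bump on P1 → (0, 4, 0)
merge at #9 (invoked 15): VC(#5)=(2, 0, 0), VC(#8)=(0, 4, 0), own-thread bump on P1 → (2, 5, 0)
target: VC(#9) = (2, 5, 0)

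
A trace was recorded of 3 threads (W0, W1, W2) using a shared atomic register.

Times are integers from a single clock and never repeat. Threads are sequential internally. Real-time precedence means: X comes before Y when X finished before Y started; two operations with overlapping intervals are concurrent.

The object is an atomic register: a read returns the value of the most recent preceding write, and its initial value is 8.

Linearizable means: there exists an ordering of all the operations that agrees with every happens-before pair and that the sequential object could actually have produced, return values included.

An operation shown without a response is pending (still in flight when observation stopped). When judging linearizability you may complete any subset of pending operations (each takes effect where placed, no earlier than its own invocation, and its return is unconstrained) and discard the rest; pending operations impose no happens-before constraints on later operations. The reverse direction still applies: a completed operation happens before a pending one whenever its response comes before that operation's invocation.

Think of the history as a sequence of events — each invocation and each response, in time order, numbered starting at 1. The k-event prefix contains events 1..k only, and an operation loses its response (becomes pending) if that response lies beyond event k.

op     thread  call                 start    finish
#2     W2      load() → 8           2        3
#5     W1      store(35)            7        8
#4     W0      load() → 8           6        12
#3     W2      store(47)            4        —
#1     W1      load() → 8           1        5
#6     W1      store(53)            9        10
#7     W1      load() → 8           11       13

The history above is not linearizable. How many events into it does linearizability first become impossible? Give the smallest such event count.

one valid order for events 1..12 is #1, #2, #4, #3, #5, #6:
step 1: #1 load() → 8 — value 8
step 2: #2 load() → 8 — value 8
step 3: #4 load() → 8 — value 8
step 4: #3 store(47) (pending, included) — value 47
step 5: #5 store(35) — value 35
step 6: #6 store(53) — value 53
with event 13 included (#7 responding at time 13), all real-time-consistent orders fail
every completion of the 1 pending operation (#3) was checked; none linearizes
take #1, #2, #4, #5, #6, #7 (pending dropped): step 6 already fails, because #7 load() → 8 cannot occur there
take #1, #2, #5, #4, #6, #7 (pending dropped): step 4 already fails, because #4 load() → 8 cannot occur there

13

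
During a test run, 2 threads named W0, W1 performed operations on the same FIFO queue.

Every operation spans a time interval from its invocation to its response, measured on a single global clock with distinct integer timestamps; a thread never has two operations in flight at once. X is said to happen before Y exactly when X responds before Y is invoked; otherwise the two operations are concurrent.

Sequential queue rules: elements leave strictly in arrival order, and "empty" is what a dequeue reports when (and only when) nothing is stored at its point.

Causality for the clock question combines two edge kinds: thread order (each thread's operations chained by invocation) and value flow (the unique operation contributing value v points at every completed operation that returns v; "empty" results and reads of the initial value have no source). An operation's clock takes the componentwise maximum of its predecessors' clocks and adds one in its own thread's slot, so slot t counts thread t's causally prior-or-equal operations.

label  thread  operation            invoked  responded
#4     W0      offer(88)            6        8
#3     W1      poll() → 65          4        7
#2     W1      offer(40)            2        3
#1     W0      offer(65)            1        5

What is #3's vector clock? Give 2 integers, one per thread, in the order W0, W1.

#2, invoked 2, has no incoming edges; only W1's bump applies → (0, 1)
#1, invoked 1, has no incoming edges; only W0's bump applies → (1, 0)
merge at #4 (invoked 6): VC(#1)=(1, 0), own-thread bump on W0 → (2, 0)
merge at #3 (invoked 4): VC(#1)=(1, 0), VC(#2)=(0, 1), own-thread bump on W1 → (1, 2)
target: VC(#3) = (1, 2)

(1, 2)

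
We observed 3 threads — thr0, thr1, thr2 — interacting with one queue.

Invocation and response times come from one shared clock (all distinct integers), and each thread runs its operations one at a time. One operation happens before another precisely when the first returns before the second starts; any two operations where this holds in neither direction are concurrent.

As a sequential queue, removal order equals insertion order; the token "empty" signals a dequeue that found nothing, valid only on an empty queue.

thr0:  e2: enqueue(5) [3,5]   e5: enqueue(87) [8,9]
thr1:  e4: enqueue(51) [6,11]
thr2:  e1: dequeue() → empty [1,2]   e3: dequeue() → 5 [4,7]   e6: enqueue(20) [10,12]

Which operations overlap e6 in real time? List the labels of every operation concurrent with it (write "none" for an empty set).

e4

e6 runs from 10 to 12; window-overlapping ops are concurrent
e1 [1,2]: before
e2 [3,5]: before
e3 [4,7]: before
e4 [6,11]: concurrent
e5 [8,9]: before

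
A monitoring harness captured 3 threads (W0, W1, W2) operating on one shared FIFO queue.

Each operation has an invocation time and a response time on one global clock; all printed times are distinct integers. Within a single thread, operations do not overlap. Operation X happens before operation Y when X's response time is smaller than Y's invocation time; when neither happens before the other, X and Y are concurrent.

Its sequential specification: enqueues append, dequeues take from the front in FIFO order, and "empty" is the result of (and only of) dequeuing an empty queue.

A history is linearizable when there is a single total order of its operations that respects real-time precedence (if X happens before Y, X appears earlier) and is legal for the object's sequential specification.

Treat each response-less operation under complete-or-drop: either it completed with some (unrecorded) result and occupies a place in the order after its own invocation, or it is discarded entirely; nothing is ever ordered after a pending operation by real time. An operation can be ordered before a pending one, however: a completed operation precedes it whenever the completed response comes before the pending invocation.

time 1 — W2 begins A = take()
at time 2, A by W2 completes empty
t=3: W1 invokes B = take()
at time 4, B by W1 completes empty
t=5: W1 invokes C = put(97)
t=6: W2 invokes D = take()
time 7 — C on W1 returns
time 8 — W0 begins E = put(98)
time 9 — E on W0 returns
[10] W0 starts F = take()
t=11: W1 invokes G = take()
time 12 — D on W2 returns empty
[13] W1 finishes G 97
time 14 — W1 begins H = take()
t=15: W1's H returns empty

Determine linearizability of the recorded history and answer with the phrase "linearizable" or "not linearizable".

linearizable

witness order: A, B, C, E, G, F, D, H
1. A take() → empty, leaving queue <>
2. B take() → empty, leaving queue <>
3. C put(97), leaving queue <97>
4. E put(98), leaving queue <97,98>
5. G take() → 97, leaving queue <98>
6. F take() (pending, included), leaving queue <>
7. D take() → empty, leaving queue <>
8. H take() → empty, leaving queue <>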